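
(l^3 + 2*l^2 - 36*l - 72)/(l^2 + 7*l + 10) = (l^2 - 36)/(l + 5)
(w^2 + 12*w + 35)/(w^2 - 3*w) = (w^2 + 12*w + 35)/(w*(w - 3))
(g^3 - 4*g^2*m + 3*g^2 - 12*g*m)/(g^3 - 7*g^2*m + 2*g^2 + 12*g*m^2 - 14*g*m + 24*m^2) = g*(g + 3)/(g^2 - 3*g*m + 2*g - 6*m)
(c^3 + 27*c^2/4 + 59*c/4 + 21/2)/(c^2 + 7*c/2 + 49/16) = 4*(c^2 + 5*c + 6)/(4*c + 7)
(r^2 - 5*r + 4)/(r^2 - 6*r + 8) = (r - 1)/(r - 2)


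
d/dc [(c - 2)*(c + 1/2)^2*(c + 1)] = 4*c^3 - 11*c/2 - 9/4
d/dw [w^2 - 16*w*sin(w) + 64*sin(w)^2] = -16*w*cos(w) + 2*w - 16*sin(w) + 64*sin(2*w)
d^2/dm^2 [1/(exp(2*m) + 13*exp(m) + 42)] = (2*(2*exp(m) + 13)^2*exp(m) - (4*exp(m) + 13)*(exp(2*m) + 13*exp(m) + 42))*exp(m)/(exp(2*m) + 13*exp(m) + 42)^3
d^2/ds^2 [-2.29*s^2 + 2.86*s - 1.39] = -4.58000000000000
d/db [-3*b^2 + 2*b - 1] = 2 - 6*b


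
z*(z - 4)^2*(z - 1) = z^4 - 9*z^3 + 24*z^2 - 16*z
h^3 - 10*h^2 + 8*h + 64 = (h - 8)*(h - 4)*(h + 2)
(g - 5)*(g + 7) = g^2 + 2*g - 35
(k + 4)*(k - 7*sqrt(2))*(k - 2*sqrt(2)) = k^3 - 9*sqrt(2)*k^2 + 4*k^2 - 36*sqrt(2)*k + 28*k + 112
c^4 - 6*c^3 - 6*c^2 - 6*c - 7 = (c - 7)*(c + I)*(-I*c - I)*(I*c + 1)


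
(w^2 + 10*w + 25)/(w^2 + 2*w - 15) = (w + 5)/(w - 3)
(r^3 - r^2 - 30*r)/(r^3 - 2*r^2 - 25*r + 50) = r*(r - 6)/(r^2 - 7*r + 10)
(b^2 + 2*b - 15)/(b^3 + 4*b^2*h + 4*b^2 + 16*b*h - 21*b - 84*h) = (b + 5)/(b^2 + 4*b*h + 7*b + 28*h)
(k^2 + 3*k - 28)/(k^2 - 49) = (k - 4)/(k - 7)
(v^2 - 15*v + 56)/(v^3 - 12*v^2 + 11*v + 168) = 1/(v + 3)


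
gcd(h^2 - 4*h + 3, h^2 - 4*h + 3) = h^2 - 4*h + 3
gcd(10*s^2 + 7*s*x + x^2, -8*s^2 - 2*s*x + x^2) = 2*s + x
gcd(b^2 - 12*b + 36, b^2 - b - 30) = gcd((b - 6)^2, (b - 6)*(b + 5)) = b - 6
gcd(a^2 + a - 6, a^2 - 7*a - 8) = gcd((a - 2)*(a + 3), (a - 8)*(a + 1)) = 1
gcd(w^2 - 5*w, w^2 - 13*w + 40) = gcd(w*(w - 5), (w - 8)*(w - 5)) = w - 5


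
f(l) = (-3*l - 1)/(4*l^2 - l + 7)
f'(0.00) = -0.45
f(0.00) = -0.14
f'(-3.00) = 0.03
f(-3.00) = 0.17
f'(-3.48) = 0.03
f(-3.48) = 0.16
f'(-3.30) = 0.03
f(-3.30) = 0.17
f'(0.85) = -0.08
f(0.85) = -0.39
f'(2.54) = 0.08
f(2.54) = -0.28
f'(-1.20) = -0.07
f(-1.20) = 0.19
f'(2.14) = 0.09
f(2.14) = -0.32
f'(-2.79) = 0.03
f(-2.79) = 0.18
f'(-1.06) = -0.11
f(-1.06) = 0.17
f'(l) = (1 - 8*l)*(-3*l - 1)/(4*l^2 - l + 7)^2 - 3/(4*l^2 - l + 7) = (-12*l^2 + 3*l + (3*l + 1)*(8*l - 1) - 21)/(4*l^2 - l + 7)^2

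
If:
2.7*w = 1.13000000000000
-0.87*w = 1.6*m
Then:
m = -0.23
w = 0.42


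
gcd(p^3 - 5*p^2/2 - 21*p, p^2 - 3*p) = p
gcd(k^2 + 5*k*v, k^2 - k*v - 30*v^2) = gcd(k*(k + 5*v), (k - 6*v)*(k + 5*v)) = k + 5*v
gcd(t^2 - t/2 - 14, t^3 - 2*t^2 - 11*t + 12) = t - 4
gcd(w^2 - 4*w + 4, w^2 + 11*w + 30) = 1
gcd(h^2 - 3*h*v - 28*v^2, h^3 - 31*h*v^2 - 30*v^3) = 1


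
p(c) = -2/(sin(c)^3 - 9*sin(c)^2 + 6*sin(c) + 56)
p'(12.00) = 0.01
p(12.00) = -0.04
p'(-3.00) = -0.00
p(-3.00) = -0.04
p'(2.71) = 0.00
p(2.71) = -0.04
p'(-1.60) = -0.00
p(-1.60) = -0.05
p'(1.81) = 0.00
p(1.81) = -0.04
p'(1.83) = 0.00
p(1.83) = -0.04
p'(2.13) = 0.00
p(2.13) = -0.04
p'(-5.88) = -0.00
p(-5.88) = -0.04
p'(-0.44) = 0.01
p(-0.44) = -0.04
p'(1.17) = -0.00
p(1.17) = -0.04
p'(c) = -2*(-3*sin(c)^2*cos(c) + 18*sin(c)*cos(c) - 6*cos(c))/(sin(c)^3 - 9*sin(c)^2 + 6*sin(c) + 56)^2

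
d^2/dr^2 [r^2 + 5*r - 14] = 2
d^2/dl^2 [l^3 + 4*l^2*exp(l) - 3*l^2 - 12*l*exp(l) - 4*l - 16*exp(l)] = 4*l^2*exp(l) + 4*l*exp(l) + 6*l - 32*exp(l) - 6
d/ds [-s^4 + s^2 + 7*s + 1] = -4*s^3 + 2*s + 7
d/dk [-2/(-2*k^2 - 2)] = -2*k/(k^2 + 1)^2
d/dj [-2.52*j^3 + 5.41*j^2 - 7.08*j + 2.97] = -7.56*j^2 + 10.82*j - 7.08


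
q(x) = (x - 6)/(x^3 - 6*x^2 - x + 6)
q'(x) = (x - 6)*(-3*x^2 + 12*x + 1)/(x^3 - 6*x^2 - x + 6)^2 + 1/(x^3 - 6*x^2 - x + 6)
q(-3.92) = 0.07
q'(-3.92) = 0.04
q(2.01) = 0.33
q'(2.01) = -0.43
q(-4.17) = 0.06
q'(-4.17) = 0.03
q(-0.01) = -1.00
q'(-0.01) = 0.02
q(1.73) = 0.50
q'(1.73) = -0.87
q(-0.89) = -4.81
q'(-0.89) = 41.18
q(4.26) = 0.06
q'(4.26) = -0.03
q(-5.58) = 0.03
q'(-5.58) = 0.01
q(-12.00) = 0.01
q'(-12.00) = 0.00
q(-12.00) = 0.01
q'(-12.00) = 0.00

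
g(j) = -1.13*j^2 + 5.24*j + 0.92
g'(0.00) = 5.24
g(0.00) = 0.92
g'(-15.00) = 39.14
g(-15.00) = -331.93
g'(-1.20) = 7.95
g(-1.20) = -7.00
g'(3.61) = -2.92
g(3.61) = 5.11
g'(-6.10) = 19.03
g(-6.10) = -73.09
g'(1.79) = 1.19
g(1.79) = 6.68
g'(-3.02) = 12.07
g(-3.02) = -25.21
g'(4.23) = -4.32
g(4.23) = 2.87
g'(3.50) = -2.67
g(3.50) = 5.42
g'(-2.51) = 10.91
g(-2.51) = -19.35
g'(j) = 5.24 - 2.26*j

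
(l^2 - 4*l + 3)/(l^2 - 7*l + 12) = (l - 1)/(l - 4)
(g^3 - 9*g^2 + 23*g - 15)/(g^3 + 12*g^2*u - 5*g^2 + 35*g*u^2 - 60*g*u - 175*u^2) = (g^2 - 4*g + 3)/(g^2 + 12*g*u + 35*u^2)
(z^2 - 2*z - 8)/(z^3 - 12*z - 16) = 1/(z + 2)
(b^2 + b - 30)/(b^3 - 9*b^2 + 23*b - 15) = (b + 6)/(b^2 - 4*b + 3)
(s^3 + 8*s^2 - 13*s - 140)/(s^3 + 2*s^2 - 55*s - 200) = (s^2 + 3*s - 28)/(s^2 - 3*s - 40)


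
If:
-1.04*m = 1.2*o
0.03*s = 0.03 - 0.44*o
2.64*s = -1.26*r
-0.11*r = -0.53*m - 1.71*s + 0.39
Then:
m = -0.06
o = 0.05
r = -0.46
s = 0.22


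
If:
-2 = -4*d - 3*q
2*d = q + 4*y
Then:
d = 6*y/5 + 1/5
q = 2/5 - 8*y/5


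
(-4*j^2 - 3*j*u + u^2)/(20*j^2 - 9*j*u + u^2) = (j + u)/(-5*j + u)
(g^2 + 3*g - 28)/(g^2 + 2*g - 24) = (g + 7)/(g + 6)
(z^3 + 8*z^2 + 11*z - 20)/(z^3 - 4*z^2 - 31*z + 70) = (z^2 + 3*z - 4)/(z^2 - 9*z + 14)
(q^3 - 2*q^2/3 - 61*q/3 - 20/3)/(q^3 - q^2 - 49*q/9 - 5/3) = 3*(q^2 - q - 20)/(3*q^2 - 4*q - 15)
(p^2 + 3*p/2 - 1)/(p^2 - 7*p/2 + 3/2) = (p + 2)/(p - 3)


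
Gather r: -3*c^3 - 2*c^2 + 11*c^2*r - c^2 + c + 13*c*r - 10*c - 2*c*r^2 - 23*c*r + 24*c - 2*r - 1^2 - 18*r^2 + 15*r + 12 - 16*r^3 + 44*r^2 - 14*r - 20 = -3*c^3 - 3*c^2 + 15*c - 16*r^3 + r^2*(26 - 2*c) + r*(11*c^2 - 10*c - 1) - 9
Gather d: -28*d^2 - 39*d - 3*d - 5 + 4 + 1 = -28*d^2 - 42*d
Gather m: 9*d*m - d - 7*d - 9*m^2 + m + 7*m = -8*d - 9*m^2 + m*(9*d + 8)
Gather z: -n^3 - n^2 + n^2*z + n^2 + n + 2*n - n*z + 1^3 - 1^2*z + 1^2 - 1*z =-n^3 + 3*n + z*(n^2 - n - 2) + 2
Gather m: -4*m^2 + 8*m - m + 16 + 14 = -4*m^2 + 7*m + 30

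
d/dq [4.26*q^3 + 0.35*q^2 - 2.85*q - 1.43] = 12.78*q^2 + 0.7*q - 2.85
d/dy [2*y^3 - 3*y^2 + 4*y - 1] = 6*y^2 - 6*y + 4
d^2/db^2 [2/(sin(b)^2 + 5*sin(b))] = 2*(-4*sin(b) - 15 - 19/sin(b) + 30/sin(b)^2 + 50/sin(b)^3)/(sin(b) + 5)^3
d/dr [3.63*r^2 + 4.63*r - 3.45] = 7.26*r + 4.63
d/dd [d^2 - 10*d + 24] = 2*d - 10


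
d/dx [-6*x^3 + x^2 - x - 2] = -18*x^2 + 2*x - 1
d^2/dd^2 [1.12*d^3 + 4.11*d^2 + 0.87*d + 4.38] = 6.72*d + 8.22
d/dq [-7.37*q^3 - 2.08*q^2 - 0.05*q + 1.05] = -22.11*q^2 - 4.16*q - 0.05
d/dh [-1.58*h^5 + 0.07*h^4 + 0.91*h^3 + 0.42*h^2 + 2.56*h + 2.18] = -7.9*h^4 + 0.28*h^3 + 2.73*h^2 + 0.84*h + 2.56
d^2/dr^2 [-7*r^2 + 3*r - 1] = -14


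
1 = 1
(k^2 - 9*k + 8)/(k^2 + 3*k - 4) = (k - 8)/(k + 4)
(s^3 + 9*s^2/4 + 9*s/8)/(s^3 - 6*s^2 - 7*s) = (8*s^2 + 18*s + 9)/(8*(s^2 - 6*s - 7))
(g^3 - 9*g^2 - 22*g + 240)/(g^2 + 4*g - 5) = (g^2 - 14*g + 48)/(g - 1)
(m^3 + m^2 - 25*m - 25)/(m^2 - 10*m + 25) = (m^2 + 6*m + 5)/(m - 5)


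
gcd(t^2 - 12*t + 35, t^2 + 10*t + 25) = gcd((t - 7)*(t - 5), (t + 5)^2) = 1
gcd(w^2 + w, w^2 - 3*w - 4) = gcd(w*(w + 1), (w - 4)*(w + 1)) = w + 1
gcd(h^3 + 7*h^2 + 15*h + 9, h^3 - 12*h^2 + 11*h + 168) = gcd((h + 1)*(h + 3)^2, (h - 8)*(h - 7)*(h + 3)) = h + 3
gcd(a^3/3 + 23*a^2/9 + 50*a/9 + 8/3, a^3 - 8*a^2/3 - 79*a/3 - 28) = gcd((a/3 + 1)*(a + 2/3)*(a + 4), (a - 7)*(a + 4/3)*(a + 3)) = a + 3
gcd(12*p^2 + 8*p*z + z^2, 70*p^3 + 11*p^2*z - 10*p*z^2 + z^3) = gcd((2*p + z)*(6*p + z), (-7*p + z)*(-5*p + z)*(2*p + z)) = 2*p + z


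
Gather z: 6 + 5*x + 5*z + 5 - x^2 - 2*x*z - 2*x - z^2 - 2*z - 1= -x^2 + 3*x - z^2 + z*(3 - 2*x) + 10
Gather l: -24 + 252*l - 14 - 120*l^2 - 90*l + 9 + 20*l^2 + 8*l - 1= -100*l^2 + 170*l - 30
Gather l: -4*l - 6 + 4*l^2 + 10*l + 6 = 4*l^2 + 6*l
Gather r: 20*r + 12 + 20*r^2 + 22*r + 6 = 20*r^2 + 42*r + 18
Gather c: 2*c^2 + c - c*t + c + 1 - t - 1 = 2*c^2 + c*(2 - t) - t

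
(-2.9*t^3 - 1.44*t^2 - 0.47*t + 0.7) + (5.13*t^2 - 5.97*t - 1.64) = -2.9*t^3 + 3.69*t^2 - 6.44*t - 0.94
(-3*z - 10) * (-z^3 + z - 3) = 3*z^4 + 10*z^3 - 3*z^2 - z + 30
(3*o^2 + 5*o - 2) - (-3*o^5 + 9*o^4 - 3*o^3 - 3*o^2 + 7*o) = 3*o^5 - 9*o^4 + 3*o^3 + 6*o^2 - 2*o - 2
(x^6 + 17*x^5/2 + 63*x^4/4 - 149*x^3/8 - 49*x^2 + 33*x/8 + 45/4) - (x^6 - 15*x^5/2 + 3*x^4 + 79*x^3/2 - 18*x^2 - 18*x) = 16*x^5 + 51*x^4/4 - 465*x^3/8 - 31*x^2 + 177*x/8 + 45/4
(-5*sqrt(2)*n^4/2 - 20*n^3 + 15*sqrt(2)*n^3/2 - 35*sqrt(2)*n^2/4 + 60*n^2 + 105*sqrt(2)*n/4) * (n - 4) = -5*sqrt(2)*n^5/2 - 20*n^4 + 35*sqrt(2)*n^4/2 - 155*sqrt(2)*n^3/4 + 140*n^3 - 240*n^2 + 245*sqrt(2)*n^2/4 - 105*sqrt(2)*n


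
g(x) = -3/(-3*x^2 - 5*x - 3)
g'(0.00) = -1.67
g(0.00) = 1.00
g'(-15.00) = 0.00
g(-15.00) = 0.00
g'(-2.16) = 0.62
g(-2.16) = 0.48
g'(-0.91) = 1.58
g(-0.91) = 3.21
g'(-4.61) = 0.04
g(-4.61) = 0.07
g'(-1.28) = 3.50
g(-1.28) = 1.98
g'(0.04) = -1.53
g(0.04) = 0.94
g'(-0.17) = -2.39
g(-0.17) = 1.34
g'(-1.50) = 2.37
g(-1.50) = 1.33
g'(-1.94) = 0.95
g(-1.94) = 0.65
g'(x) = -3*(6*x + 5)/(-3*x^2 - 5*x - 3)^2 = 3*(-6*x - 5)/(3*x^2 + 5*x + 3)^2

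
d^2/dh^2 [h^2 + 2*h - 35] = 2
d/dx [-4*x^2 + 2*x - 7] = 2 - 8*x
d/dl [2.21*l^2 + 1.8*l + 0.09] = 4.42*l + 1.8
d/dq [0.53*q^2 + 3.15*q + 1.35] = 1.06*q + 3.15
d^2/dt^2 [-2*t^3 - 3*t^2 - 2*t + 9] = -12*t - 6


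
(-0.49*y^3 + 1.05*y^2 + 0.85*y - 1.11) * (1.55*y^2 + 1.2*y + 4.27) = -0.7595*y^5 + 1.0395*y^4 + 0.4852*y^3 + 3.783*y^2 + 2.2975*y - 4.7397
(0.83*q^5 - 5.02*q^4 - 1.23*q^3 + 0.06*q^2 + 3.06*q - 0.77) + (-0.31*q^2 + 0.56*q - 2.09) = 0.83*q^5 - 5.02*q^4 - 1.23*q^3 - 0.25*q^2 + 3.62*q - 2.86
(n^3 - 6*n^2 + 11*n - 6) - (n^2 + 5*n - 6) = n^3 - 7*n^2 + 6*n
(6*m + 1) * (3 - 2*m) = -12*m^2 + 16*m + 3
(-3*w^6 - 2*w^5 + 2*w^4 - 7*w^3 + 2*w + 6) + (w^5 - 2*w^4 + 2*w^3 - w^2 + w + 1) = -3*w^6 - w^5 - 5*w^3 - w^2 + 3*w + 7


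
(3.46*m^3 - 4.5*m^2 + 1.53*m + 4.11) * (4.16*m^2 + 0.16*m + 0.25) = 14.3936*m^5 - 18.1664*m^4 + 6.5098*m^3 + 16.2174*m^2 + 1.0401*m + 1.0275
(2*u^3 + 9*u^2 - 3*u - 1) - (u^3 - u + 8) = u^3 + 9*u^2 - 2*u - 9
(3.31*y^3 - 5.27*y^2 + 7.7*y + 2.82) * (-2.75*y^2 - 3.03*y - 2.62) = -9.1025*y^5 + 4.4632*y^4 - 13.8791*y^3 - 17.2786*y^2 - 28.7186*y - 7.3884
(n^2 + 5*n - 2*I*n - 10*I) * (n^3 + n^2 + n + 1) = n^5 + 6*n^4 - 2*I*n^4 + 6*n^3 - 12*I*n^3 + 6*n^2 - 12*I*n^2 + 5*n - 12*I*n - 10*I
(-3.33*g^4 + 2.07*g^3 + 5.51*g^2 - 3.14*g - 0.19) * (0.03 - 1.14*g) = 3.7962*g^5 - 2.4597*g^4 - 6.2193*g^3 + 3.7449*g^2 + 0.1224*g - 0.0057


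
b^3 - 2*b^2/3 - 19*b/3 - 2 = (b - 3)*(b + 1/3)*(b + 2)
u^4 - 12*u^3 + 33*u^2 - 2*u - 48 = (u - 8)*(u - 3)*(u - 2)*(u + 1)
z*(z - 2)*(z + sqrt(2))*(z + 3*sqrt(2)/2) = z^4 - 2*z^3 + 5*sqrt(2)*z^3/2 - 5*sqrt(2)*z^2 + 3*z^2 - 6*z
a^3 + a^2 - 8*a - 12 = (a - 3)*(a + 2)^2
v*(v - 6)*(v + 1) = v^3 - 5*v^2 - 6*v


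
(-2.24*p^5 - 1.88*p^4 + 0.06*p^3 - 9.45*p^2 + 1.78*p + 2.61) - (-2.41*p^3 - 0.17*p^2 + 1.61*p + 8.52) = -2.24*p^5 - 1.88*p^4 + 2.47*p^3 - 9.28*p^2 + 0.17*p - 5.91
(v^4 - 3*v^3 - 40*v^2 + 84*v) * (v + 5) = v^5 + 2*v^4 - 55*v^3 - 116*v^2 + 420*v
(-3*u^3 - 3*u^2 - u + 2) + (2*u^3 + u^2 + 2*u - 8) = -u^3 - 2*u^2 + u - 6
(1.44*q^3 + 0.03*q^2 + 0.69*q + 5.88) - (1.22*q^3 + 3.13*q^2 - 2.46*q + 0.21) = 0.22*q^3 - 3.1*q^2 + 3.15*q + 5.67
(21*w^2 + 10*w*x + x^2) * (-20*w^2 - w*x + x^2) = -420*w^4 - 221*w^3*x - 9*w^2*x^2 + 9*w*x^3 + x^4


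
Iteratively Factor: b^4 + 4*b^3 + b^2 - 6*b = (b - 1)*(b^3 + 5*b^2 + 6*b) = (b - 1)*(b + 3)*(b^2 + 2*b) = (b - 1)*(b + 2)*(b + 3)*(b)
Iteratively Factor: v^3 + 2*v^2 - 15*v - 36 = (v + 3)*(v^2 - v - 12) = (v + 3)^2*(v - 4)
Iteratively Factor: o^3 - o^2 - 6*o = (o)*(o^2 - o - 6) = o*(o + 2)*(o - 3)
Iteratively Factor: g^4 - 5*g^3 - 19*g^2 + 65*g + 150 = (g - 5)*(g^3 - 19*g - 30) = (g - 5)*(g + 3)*(g^2 - 3*g - 10) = (g - 5)*(g + 2)*(g + 3)*(g - 5)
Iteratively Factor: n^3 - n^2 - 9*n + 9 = (n + 3)*(n^2 - 4*n + 3) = (n - 3)*(n + 3)*(n - 1)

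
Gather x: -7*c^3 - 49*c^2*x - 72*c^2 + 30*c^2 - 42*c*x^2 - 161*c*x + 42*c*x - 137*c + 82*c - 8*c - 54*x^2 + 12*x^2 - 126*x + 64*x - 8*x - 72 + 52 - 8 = -7*c^3 - 42*c^2 - 63*c + x^2*(-42*c - 42) + x*(-49*c^2 - 119*c - 70) - 28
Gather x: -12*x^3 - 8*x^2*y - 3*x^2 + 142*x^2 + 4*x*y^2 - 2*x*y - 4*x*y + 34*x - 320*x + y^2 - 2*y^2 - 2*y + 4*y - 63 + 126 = -12*x^3 + x^2*(139 - 8*y) + x*(4*y^2 - 6*y - 286) - y^2 + 2*y + 63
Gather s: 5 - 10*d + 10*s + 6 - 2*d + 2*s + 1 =-12*d + 12*s + 12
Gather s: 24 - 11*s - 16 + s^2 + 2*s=s^2 - 9*s + 8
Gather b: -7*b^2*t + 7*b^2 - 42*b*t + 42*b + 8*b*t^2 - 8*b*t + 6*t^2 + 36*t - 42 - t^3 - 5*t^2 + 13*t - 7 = b^2*(7 - 7*t) + b*(8*t^2 - 50*t + 42) - t^3 + t^2 + 49*t - 49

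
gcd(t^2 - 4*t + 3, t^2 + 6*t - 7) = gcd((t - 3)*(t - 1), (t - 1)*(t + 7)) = t - 1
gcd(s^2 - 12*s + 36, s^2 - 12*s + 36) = s^2 - 12*s + 36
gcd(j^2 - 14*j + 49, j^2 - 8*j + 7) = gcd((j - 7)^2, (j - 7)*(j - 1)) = j - 7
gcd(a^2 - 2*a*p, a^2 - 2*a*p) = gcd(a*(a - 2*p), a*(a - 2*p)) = -a^2 + 2*a*p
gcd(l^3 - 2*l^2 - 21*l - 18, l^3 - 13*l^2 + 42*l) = l - 6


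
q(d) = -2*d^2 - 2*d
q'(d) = -4*d - 2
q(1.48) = -7.34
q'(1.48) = -7.92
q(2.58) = -18.47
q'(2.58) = -12.32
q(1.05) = -4.30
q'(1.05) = -6.20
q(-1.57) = -1.79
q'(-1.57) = 4.28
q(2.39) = -16.20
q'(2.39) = -11.56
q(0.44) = -1.27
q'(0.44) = -3.76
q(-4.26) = -27.78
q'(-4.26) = 15.04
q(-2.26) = -5.70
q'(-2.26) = 7.04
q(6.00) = -84.00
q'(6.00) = -26.00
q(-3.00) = -12.00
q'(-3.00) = 10.00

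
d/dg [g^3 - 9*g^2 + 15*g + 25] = 3*g^2 - 18*g + 15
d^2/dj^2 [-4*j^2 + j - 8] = -8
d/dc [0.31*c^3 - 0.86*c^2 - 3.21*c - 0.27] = 0.93*c^2 - 1.72*c - 3.21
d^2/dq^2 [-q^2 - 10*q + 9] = -2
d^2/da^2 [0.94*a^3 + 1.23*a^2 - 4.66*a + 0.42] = 5.64*a + 2.46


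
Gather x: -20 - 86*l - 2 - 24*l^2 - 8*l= -24*l^2 - 94*l - 22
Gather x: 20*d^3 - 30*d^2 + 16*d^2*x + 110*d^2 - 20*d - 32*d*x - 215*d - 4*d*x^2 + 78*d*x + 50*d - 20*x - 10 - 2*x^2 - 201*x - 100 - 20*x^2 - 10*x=20*d^3 + 80*d^2 - 185*d + x^2*(-4*d - 22) + x*(16*d^2 + 46*d - 231) - 110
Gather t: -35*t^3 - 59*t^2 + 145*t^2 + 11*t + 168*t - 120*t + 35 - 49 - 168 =-35*t^3 + 86*t^2 + 59*t - 182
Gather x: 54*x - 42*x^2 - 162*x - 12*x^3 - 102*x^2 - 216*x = -12*x^3 - 144*x^2 - 324*x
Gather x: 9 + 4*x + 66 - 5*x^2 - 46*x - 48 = -5*x^2 - 42*x + 27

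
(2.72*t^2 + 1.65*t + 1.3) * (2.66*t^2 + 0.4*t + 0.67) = 7.2352*t^4 + 5.477*t^3 + 5.9404*t^2 + 1.6255*t + 0.871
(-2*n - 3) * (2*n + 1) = -4*n^2 - 8*n - 3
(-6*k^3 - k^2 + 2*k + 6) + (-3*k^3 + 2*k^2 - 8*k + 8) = -9*k^3 + k^2 - 6*k + 14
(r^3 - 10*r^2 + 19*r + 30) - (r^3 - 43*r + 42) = -10*r^2 + 62*r - 12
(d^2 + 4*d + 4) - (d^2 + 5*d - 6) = 10 - d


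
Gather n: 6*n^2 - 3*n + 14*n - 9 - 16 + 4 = 6*n^2 + 11*n - 21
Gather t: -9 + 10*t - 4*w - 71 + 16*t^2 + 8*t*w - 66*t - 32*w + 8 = 16*t^2 + t*(8*w - 56) - 36*w - 72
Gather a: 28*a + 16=28*a + 16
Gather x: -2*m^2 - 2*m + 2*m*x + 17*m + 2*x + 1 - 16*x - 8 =-2*m^2 + 15*m + x*(2*m - 14) - 7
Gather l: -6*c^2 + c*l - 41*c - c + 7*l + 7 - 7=-6*c^2 - 42*c + l*(c + 7)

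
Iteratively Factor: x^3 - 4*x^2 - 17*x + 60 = (x - 3)*(x^2 - x - 20) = (x - 3)*(x + 4)*(x - 5)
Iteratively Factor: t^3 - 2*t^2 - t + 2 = (t - 2)*(t^2 - 1) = (t - 2)*(t - 1)*(t + 1)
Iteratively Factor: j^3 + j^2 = (j + 1)*(j^2) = j*(j + 1)*(j)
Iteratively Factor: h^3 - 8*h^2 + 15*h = (h)*(h^2 - 8*h + 15) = h*(h - 3)*(h - 5)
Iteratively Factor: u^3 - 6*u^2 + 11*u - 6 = (u - 1)*(u^2 - 5*u + 6) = (u - 2)*(u - 1)*(u - 3)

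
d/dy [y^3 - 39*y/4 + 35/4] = 3*y^2 - 39/4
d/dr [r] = 1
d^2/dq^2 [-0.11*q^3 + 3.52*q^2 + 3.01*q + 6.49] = 7.04 - 0.66*q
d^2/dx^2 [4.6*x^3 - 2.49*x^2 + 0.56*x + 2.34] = 27.6*x - 4.98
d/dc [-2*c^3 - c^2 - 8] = 2*c*(-3*c - 1)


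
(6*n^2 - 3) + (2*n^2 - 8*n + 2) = 8*n^2 - 8*n - 1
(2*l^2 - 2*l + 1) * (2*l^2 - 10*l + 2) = 4*l^4 - 24*l^3 + 26*l^2 - 14*l + 2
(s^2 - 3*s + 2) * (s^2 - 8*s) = s^4 - 11*s^3 + 26*s^2 - 16*s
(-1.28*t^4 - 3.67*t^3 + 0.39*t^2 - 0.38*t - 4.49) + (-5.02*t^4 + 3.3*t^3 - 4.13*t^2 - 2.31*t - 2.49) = -6.3*t^4 - 0.37*t^3 - 3.74*t^2 - 2.69*t - 6.98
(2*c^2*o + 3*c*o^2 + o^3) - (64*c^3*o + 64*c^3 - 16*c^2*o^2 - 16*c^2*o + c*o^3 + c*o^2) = -64*c^3*o - 64*c^3 + 16*c^2*o^2 + 18*c^2*o - c*o^3 + 2*c*o^2 + o^3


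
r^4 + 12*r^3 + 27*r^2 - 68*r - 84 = (r - 2)*(r + 1)*(r + 6)*(r + 7)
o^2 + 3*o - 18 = (o - 3)*(o + 6)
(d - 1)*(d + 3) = d^2 + 2*d - 3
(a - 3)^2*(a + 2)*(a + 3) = a^4 - a^3 - 15*a^2 + 9*a + 54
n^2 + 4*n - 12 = (n - 2)*(n + 6)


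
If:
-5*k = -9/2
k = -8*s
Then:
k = 9/10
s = -9/80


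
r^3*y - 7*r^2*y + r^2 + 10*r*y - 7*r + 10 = (r - 5)*(r - 2)*(r*y + 1)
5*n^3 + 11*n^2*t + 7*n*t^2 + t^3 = (n + t)^2*(5*n + t)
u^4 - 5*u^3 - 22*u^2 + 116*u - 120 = (u - 6)*(u - 2)^2*(u + 5)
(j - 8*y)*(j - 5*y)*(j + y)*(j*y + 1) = j^4*y - 12*j^3*y^2 + j^3 + 27*j^2*y^3 - 12*j^2*y + 40*j*y^4 + 27*j*y^2 + 40*y^3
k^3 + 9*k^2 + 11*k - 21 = (k - 1)*(k + 3)*(k + 7)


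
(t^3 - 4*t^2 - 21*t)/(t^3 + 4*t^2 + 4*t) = (t^2 - 4*t - 21)/(t^2 + 4*t + 4)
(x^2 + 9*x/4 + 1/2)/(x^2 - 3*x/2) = (4*x^2 + 9*x + 2)/(2*x*(2*x - 3))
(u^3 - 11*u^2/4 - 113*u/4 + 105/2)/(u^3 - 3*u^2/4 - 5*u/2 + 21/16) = 4*(u^2 - u - 30)/(4*u^2 + 4*u - 3)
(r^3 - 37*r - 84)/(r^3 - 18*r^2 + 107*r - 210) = (r^2 + 7*r + 12)/(r^2 - 11*r + 30)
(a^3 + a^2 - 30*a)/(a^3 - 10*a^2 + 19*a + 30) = a*(a + 6)/(a^2 - 5*a - 6)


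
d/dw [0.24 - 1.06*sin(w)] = -1.06*cos(w)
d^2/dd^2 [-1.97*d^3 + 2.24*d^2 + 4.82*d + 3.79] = 4.48 - 11.82*d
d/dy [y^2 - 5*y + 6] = 2*y - 5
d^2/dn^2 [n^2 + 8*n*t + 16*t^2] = 2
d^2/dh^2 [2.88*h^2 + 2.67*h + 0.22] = 5.76000000000000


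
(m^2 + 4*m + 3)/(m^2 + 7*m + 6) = (m + 3)/(m + 6)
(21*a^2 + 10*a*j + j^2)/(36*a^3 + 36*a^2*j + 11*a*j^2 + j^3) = (7*a + j)/(12*a^2 + 8*a*j + j^2)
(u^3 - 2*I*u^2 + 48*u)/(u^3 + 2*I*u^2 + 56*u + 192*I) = u/(u + 4*I)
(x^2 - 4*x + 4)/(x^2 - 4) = (x - 2)/(x + 2)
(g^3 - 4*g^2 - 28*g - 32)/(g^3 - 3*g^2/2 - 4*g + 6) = 2*(g^2 - 6*g - 16)/(2*g^2 - 7*g + 6)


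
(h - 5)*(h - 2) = h^2 - 7*h + 10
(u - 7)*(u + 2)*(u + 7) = u^3 + 2*u^2 - 49*u - 98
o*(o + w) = o^2 + o*w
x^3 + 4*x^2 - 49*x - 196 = (x - 7)*(x + 4)*(x + 7)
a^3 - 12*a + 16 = (a - 2)^2*(a + 4)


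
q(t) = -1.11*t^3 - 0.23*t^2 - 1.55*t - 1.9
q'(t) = -3.33*t^2 - 0.46*t - 1.55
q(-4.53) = 103.59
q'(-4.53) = -67.80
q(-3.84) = 63.51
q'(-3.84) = -48.89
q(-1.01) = 0.57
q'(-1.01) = -4.48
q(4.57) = -119.73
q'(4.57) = -73.20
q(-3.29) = 40.24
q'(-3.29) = -36.08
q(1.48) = -8.30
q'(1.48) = -9.52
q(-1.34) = 2.43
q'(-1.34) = -6.91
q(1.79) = -11.78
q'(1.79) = -13.04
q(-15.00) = 3715.85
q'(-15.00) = -743.90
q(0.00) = -1.90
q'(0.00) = -1.55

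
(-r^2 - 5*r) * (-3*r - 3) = 3*r^3 + 18*r^2 + 15*r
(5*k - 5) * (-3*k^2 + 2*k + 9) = -15*k^3 + 25*k^2 + 35*k - 45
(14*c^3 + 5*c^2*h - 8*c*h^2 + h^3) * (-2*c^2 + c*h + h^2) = -28*c^5 + 4*c^4*h + 35*c^3*h^2 - 5*c^2*h^3 - 7*c*h^4 + h^5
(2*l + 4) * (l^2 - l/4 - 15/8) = 2*l^3 + 7*l^2/2 - 19*l/4 - 15/2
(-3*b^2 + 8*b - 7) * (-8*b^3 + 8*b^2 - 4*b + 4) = 24*b^5 - 88*b^4 + 132*b^3 - 100*b^2 + 60*b - 28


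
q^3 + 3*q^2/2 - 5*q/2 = q*(q - 1)*(q + 5/2)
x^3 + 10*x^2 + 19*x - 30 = (x - 1)*(x + 5)*(x + 6)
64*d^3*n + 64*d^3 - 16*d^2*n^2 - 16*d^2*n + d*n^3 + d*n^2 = (-8*d + n)^2*(d*n + d)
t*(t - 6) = t^2 - 6*t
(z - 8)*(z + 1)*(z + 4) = z^3 - 3*z^2 - 36*z - 32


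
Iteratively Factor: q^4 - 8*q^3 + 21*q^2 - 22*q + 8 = (q - 2)*(q^3 - 6*q^2 + 9*q - 4) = (q - 2)*(q - 1)*(q^2 - 5*q + 4) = (q - 4)*(q - 2)*(q - 1)*(q - 1)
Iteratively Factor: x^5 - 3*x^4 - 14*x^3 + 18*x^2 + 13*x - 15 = (x + 1)*(x^4 - 4*x^3 - 10*x^2 + 28*x - 15) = (x - 1)*(x + 1)*(x^3 - 3*x^2 - 13*x + 15) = (x - 1)^2*(x + 1)*(x^2 - 2*x - 15) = (x - 1)^2*(x + 1)*(x + 3)*(x - 5)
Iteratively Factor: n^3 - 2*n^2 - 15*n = (n - 5)*(n^2 + 3*n) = n*(n - 5)*(n + 3)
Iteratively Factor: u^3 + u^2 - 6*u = (u - 2)*(u^2 + 3*u) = (u - 2)*(u + 3)*(u)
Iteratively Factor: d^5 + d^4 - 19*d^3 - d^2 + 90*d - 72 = (d - 1)*(d^4 + 2*d^3 - 17*d^2 - 18*d + 72) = (d - 2)*(d - 1)*(d^3 + 4*d^2 - 9*d - 36) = (d - 2)*(d - 1)*(d + 4)*(d^2 - 9) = (d - 3)*(d - 2)*(d - 1)*(d + 4)*(d + 3)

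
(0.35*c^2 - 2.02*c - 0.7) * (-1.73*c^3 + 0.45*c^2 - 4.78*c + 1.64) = -0.6055*c^5 + 3.6521*c^4 - 1.371*c^3 + 9.9146*c^2 + 0.0332000000000003*c - 1.148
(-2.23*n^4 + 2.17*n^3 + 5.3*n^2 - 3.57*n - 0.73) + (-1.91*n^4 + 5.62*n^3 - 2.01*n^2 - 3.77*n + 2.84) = -4.14*n^4 + 7.79*n^3 + 3.29*n^2 - 7.34*n + 2.11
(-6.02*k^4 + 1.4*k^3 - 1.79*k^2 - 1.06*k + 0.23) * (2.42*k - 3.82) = -14.5684*k^5 + 26.3844*k^4 - 9.6798*k^3 + 4.2726*k^2 + 4.6058*k - 0.8786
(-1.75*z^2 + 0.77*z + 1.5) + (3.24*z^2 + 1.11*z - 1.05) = 1.49*z^2 + 1.88*z + 0.45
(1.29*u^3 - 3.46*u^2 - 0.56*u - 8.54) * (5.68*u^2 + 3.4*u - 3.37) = 7.3272*u^5 - 15.2668*u^4 - 19.2921*u^3 - 38.751*u^2 - 27.1488*u + 28.7798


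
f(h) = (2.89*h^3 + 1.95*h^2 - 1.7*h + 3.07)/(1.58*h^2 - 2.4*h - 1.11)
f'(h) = (2.4 - 3.16*h)*(2.89*h^3 + 1.95*h^2 - 1.7*h + 3.07)/(1.58*h^2 - 2.4*h - 1.11)^2 + (8.67*h^2 + 3.9*h - 1.7)/(1.58*h^2 - 2.4*h - 1.11)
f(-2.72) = -2.11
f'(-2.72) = 1.68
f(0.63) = -1.75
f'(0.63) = -1.74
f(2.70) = 17.71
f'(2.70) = -9.31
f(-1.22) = 0.67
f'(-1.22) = 2.55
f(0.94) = -2.84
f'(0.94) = -5.71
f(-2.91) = -2.42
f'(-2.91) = 1.68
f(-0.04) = -3.11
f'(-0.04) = 9.58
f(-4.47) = -5.06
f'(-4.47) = 1.71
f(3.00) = 15.83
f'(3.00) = -4.07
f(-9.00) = -13.00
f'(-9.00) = 1.78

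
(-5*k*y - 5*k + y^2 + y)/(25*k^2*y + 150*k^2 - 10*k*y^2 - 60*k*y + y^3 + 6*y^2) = (y + 1)/(-5*k*y - 30*k + y^2 + 6*y)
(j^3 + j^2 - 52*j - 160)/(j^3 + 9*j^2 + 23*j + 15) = (j^2 - 4*j - 32)/(j^2 + 4*j + 3)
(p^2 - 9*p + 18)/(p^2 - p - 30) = (p - 3)/(p + 5)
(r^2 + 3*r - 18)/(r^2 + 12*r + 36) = (r - 3)/(r + 6)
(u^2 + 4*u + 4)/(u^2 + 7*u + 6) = (u^2 + 4*u + 4)/(u^2 + 7*u + 6)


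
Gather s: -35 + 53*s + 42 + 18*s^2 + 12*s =18*s^2 + 65*s + 7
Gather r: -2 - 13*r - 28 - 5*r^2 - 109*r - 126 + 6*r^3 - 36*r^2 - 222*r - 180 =6*r^3 - 41*r^2 - 344*r - 336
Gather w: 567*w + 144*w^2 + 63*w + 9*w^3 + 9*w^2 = 9*w^3 + 153*w^2 + 630*w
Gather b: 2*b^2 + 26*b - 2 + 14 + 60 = 2*b^2 + 26*b + 72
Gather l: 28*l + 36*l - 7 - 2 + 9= 64*l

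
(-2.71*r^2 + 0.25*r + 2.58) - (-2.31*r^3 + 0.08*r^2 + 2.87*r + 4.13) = 2.31*r^3 - 2.79*r^2 - 2.62*r - 1.55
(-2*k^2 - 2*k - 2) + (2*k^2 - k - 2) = -3*k - 4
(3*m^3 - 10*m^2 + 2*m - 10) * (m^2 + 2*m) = 3*m^5 - 4*m^4 - 18*m^3 - 6*m^2 - 20*m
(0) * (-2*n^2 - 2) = 0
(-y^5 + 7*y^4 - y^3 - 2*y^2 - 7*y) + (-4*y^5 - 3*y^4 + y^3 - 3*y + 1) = -5*y^5 + 4*y^4 - 2*y^2 - 10*y + 1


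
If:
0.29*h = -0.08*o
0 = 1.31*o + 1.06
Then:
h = 0.22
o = -0.81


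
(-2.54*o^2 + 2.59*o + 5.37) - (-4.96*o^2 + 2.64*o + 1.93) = 2.42*o^2 - 0.0500000000000003*o + 3.44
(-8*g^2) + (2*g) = -8*g^2 + 2*g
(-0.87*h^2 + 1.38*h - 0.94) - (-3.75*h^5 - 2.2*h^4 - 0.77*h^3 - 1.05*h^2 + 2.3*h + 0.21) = 3.75*h^5 + 2.2*h^4 + 0.77*h^3 + 0.18*h^2 - 0.92*h - 1.15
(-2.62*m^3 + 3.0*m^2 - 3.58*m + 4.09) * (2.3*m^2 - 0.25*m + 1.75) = -6.026*m^5 + 7.555*m^4 - 13.569*m^3 + 15.552*m^2 - 7.2875*m + 7.1575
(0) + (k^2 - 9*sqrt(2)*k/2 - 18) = k^2 - 9*sqrt(2)*k/2 - 18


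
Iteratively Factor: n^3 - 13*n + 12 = (n - 3)*(n^2 + 3*n - 4) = (n - 3)*(n - 1)*(n + 4)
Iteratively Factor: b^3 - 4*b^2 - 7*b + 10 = (b - 1)*(b^2 - 3*b - 10) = (b - 5)*(b - 1)*(b + 2)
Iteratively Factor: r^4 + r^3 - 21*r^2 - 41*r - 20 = (r + 4)*(r^3 - 3*r^2 - 9*r - 5) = (r + 1)*(r + 4)*(r^2 - 4*r - 5) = (r + 1)^2*(r + 4)*(r - 5)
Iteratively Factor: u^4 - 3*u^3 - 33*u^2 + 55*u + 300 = (u - 5)*(u^3 + 2*u^2 - 23*u - 60) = (u - 5)*(u + 4)*(u^2 - 2*u - 15) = (u - 5)*(u + 3)*(u + 4)*(u - 5)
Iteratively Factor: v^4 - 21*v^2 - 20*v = (v)*(v^3 - 21*v - 20) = v*(v - 5)*(v^2 + 5*v + 4) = v*(v - 5)*(v + 1)*(v + 4)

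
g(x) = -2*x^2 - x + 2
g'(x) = -4*x - 1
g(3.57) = -27.06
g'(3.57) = -15.28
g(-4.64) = -36.42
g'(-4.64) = 17.56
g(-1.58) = -1.41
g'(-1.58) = 5.32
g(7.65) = -122.70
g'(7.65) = -31.60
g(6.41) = -86.59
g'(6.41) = -26.64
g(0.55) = 0.84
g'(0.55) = -3.20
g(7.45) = -116.46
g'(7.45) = -30.80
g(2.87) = -17.34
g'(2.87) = -12.48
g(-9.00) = -151.00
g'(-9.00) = 35.00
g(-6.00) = -64.00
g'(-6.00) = 23.00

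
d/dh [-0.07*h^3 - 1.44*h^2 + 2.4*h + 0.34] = -0.21*h^2 - 2.88*h + 2.4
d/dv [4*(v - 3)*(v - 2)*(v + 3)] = 12*v^2 - 16*v - 36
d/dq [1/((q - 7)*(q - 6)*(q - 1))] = (-(q - 7)*(q - 6) - (q - 7)*(q - 1) - (q - 6)*(q - 1))/((q - 7)^2*(q - 6)^2*(q - 1)^2)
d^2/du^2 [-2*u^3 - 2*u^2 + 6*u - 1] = -12*u - 4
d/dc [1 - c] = -1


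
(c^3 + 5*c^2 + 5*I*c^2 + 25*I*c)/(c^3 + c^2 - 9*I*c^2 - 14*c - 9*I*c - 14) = c*(c^2 + 5*c*(1 + I) + 25*I)/(c^3 + c^2*(1 - 9*I) - c*(14 + 9*I) - 14)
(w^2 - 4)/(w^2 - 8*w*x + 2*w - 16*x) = (2 - w)/(-w + 8*x)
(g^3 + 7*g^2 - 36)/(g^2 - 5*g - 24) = (g^2 + 4*g - 12)/(g - 8)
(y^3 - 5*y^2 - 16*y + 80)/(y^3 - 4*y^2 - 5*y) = (y^2 - 16)/(y*(y + 1))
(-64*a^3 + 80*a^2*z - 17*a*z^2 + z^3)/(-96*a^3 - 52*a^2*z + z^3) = (8*a^2 - 9*a*z + z^2)/(12*a^2 + 8*a*z + z^2)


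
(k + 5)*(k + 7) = k^2 + 12*k + 35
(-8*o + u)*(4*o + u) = -32*o^2 - 4*o*u + u^2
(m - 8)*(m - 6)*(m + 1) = m^3 - 13*m^2 + 34*m + 48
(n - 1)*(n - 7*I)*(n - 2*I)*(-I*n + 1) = -I*n^4 - 8*n^3 + I*n^3 + 8*n^2 + 5*I*n^2 - 14*n - 5*I*n + 14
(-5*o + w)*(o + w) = -5*o^2 - 4*o*w + w^2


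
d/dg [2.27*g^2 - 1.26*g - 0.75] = 4.54*g - 1.26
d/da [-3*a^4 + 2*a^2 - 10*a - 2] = -12*a^3 + 4*a - 10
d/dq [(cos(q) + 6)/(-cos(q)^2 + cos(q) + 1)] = (sin(q)^2 - 12*cos(q) + 4)*sin(q)/(sin(q)^2 + cos(q))^2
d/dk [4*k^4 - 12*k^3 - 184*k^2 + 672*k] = 16*k^3 - 36*k^2 - 368*k + 672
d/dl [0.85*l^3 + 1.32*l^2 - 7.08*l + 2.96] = 2.55*l^2 + 2.64*l - 7.08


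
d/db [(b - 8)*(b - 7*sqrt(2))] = 2*b - 7*sqrt(2) - 8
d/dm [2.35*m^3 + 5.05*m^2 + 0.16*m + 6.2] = 7.05*m^2 + 10.1*m + 0.16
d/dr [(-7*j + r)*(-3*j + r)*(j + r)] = 11*j^2 - 18*j*r + 3*r^2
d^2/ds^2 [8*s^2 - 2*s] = 16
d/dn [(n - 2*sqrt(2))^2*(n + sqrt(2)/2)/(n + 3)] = (4*n^3 - 7*sqrt(2)*n^2 + 18*n^2 - 42*sqrt(2)*n - 8*sqrt(2) + 24)/(2*(n^2 + 6*n + 9))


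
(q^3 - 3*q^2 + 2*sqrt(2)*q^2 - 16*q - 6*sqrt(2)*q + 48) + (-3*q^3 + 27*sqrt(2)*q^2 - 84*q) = -2*q^3 - 3*q^2 + 29*sqrt(2)*q^2 - 100*q - 6*sqrt(2)*q + 48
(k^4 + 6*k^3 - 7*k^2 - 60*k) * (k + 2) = k^5 + 8*k^4 + 5*k^3 - 74*k^2 - 120*k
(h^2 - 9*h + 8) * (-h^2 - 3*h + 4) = -h^4 + 6*h^3 + 23*h^2 - 60*h + 32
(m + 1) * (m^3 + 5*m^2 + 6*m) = m^4 + 6*m^3 + 11*m^2 + 6*m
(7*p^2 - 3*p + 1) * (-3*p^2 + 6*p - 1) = -21*p^4 + 51*p^3 - 28*p^2 + 9*p - 1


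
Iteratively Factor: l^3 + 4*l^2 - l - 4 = (l + 1)*(l^2 + 3*l - 4) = (l + 1)*(l + 4)*(l - 1)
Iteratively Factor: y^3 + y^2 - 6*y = (y + 3)*(y^2 - 2*y) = y*(y + 3)*(y - 2)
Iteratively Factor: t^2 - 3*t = (t)*(t - 3)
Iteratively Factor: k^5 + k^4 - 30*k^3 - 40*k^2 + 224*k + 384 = (k - 4)*(k^4 + 5*k^3 - 10*k^2 - 80*k - 96) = (k - 4)*(k + 4)*(k^3 + k^2 - 14*k - 24) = (k - 4)*(k + 3)*(k + 4)*(k^2 - 2*k - 8) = (k - 4)^2*(k + 3)*(k + 4)*(k + 2)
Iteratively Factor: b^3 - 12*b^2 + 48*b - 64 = (b - 4)*(b^2 - 8*b + 16) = (b - 4)^2*(b - 4)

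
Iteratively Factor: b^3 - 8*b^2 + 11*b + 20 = (b - 4)*(b^2 - 4*b - 5) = (b - 5)*(b - 4)*(b + 1)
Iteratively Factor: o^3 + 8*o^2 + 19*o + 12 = (o + 3)*(o^2 + 5*o + 4) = (o + 3)*(o + 4)*(o + 1)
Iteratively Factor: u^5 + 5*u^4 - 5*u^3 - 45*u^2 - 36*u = (u + 4)*(u^4 + u^3 - 9*u^2 - 9*u) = u*(u + 4)*(u^3 + u^2 - 9*u - 9) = u*(u + 1)*(u + 4)*(u^2 - 9) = u*(u - 3)*(u + 1)*(u + 4)*(u + 3)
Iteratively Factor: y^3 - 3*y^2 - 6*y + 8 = (y - 4)*(y^2 + y - 2) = (y - 4)*(y + 2)*(y - 1)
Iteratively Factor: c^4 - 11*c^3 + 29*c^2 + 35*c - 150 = (c - 3)*(c^3 - 8*c^2 + 5*c + 50) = (c - 5)*(c - 3)*(c^2 - 3*c - 10) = (c - 5)^2*(c - 3)*(c + 2)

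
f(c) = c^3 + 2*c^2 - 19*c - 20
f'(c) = 3*c^2 + 4*c - 19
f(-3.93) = 24.86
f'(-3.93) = 11.61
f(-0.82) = -3.63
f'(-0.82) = -20.26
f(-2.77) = 26.72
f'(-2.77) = -7.06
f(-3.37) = 28.47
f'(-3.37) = 1.59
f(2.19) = -41.51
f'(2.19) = 4.15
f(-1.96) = 17.39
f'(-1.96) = -15.32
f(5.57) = 109.03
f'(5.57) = 96.35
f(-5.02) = -0.73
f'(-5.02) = 36.52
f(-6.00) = -50.00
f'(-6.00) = 65.00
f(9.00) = 700.00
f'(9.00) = 260.00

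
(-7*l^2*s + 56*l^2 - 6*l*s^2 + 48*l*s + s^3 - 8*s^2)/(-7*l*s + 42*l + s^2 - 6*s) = (l*s - 8*l + s^2 - 8*s)/(s - 6)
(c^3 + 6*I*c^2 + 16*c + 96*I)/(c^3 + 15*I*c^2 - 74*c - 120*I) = (c - 4*I)/(c + 5*I)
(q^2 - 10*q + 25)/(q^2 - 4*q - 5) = (q - 5)/(q + 1)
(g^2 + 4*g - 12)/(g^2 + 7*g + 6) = (g - 2)/(g + 1)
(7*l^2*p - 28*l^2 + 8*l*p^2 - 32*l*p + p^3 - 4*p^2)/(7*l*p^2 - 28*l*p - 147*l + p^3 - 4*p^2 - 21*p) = (l*p - 4*l + p^2 - 4*p)/(p^2 - 4*p - 21)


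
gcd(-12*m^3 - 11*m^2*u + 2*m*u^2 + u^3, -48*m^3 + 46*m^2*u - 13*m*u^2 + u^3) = -3*m + u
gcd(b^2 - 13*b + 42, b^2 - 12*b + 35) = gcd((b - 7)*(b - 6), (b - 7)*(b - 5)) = b - 7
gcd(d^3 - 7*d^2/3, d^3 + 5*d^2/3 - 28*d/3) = d^2 - 7*d/3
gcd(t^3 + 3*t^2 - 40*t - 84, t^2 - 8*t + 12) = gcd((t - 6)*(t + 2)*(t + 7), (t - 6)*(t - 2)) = t - 6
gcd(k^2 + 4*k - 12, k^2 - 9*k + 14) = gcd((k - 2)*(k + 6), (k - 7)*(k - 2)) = k - 2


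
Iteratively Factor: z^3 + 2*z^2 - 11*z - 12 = (z + 1)*(z^2 + z - 12) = (z - 3)*(z + 1)*(z + 4)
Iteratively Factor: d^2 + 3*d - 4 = (d - 1)*(d + 4)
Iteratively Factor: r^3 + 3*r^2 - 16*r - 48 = (r - 4)*(r^2 + 7*r + 12) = (r - 4)*(r + 4)*(r + 3)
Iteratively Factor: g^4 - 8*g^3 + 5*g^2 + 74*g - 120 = (g - 5)*(g^3 - 3*g^2 - 10*g + 24) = (g - 5)*(g - 4)*(g^2 + g - 6) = (g - 5)*(g - 4)*(g + 3)*(g - 2)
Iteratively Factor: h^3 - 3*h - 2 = (h - 2)*(h^2 + 2*h + 1) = (h - 2)*(h + 1)*(h + 1)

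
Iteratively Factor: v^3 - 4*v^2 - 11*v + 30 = (v - 5)*(v^2 + v - 6) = (v - 5)*(v + 3)*(v - 2)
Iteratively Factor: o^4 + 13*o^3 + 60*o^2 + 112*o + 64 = (o + 4)*(o^3 + 9*o^2 + 24*o + 16) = (o + 4)^2*(o^2 + 5*o + 4) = (o + 1)*(o + 4)^2*(o + 4)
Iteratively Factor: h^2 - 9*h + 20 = (h - 5)*(h - 4)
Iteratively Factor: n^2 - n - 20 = (n + 4)*(n - 5)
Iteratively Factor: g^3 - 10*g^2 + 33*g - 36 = (g - 3)*(g^2 - 7*g + 12) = (g - 3)^2*(g - 4)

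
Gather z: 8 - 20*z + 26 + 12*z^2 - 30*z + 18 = 12*z^2 - 50*z + 52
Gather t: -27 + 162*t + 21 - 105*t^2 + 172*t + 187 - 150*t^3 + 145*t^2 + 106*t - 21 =-150*t^3 + 40*t^2 + 440*t + 160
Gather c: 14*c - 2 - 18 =14*c - 20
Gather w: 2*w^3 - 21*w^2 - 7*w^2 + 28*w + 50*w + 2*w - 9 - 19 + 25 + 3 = 2*w^3 - 28*w^2 + 80*w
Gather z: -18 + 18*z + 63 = 18*z + 45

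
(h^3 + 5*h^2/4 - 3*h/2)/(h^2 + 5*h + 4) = h*(4*h^2 + 5*h - 6)/(4*(h^2 + 5*h + 4))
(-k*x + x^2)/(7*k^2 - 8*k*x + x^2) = x/(-7*k + x)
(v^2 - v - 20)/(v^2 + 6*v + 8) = (v - 5)/(v + 2)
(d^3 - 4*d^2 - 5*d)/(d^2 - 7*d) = (d^2 - 4*d - 5)/(d - 7)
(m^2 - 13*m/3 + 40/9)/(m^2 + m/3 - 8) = (m - 5/3)/(m + 3)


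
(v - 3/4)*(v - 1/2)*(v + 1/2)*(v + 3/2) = v^4 + 3*v^3/4 - 11*v^2/8 - 3*v/16 + 9/32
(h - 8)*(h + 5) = h^2 - 3*h - 40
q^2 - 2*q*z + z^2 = (-q + z)^2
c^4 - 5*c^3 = c^3*(c - 5)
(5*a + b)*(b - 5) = 5*a*b - 25*a + b^2 - 5*b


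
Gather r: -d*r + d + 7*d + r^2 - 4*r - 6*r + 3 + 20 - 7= 8*d + r^2 + r*(-d - 10) + 16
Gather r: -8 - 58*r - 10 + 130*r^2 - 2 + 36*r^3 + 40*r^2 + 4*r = 36*r^3 + 170*r^2 - 54*r - 20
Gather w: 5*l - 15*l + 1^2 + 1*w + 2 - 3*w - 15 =-10*l - 2*w - 12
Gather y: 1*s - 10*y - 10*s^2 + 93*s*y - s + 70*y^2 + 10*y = -10*s^2 + 93*s*y + 70*y^2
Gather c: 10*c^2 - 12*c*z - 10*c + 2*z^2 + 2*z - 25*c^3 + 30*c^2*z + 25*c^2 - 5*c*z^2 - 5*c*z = -25*c^3 + c^2*(30*z + 35) + c*(-5*z^2 - 17*z - 10) + 2*z^2 + 2*z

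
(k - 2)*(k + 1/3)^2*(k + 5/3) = k^4 + k^3/3 - 31*k^2/9 - 61*k/27 - 10/27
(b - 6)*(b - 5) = b^2 - 11*b + 30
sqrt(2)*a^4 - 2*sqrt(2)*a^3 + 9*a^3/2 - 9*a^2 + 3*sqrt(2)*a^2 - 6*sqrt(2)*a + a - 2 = (a - 2)*(a + sqrt(2))^2*(sqrt(2)*a + 1/2)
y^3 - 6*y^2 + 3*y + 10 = (y - 5)*(y - 2)*(y + 1)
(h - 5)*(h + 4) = h^2 - h - 20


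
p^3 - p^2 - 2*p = p*(p - 2)*(p + 1)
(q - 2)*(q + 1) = q^2 - q - 2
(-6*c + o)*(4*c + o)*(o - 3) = -24*c^2*o + 72*c^2 - 2*c*o^2 + 6*c*o + o^3 - 3*o^2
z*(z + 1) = z^2 + z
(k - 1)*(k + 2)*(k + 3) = k^3 + 4*k^2 + k - 6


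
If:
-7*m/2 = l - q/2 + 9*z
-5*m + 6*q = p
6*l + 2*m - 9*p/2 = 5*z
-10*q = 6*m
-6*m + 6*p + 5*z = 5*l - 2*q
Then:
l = 0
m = 0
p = 0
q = 0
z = 0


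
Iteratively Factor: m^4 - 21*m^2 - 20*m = (m + 1)*(m^3 - m^2 - 20*m) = m*(m + 1)*(m^2 - m - 20) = m*(m - 5)*(m + 1)*(m + 4)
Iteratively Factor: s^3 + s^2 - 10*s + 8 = (s + 4)*(s^2 - 3*s + 2) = (s - 1)*(s + 4)*(s - 2)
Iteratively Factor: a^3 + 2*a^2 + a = (a)*(a^2 + 2*a + 1) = a*(a + 1)*(a + 1)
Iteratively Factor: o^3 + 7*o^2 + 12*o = (o + 4)*(o^2 + 3*o) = o*(o + 4)*(o + 3)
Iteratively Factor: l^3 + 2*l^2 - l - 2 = (l - 1)*(l^2 + 3*l + 2) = (l - 1)*(l + 1)*(l + 2)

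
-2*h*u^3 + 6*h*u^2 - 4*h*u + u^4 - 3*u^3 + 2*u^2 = u*(-2*h + u)*(u - 2)*(u - 1)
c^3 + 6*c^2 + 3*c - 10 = (c - 1)*(c + 2)*(c + 5)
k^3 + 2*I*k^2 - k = k*(k + I)^2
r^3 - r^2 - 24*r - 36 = (r - 6)*(r + 2)*(r + 3)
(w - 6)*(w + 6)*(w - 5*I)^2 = w^4 - 10*I*w^3 - 61*w^2 + 360*I*w + 900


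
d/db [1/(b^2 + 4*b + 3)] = 2*(-b - 2)/(b^2 + 4*b + 3)^2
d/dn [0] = 0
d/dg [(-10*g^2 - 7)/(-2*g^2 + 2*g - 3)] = 2*(-10*g^2 + 16*g + 7)/(4*g^4 - 8*g^3 + 16*g^2 - 12*g + 9)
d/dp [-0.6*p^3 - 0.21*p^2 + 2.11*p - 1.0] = -1.8*p^2 - 0.42*p + 2.11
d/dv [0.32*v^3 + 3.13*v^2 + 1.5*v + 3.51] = 0.96*v^2 + 6.26*v + 1.5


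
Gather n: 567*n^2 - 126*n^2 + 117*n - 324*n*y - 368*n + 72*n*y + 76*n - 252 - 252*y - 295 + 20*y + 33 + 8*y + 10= 441*n^2 + n*(-252*y - 175) - 224*y - 504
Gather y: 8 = 8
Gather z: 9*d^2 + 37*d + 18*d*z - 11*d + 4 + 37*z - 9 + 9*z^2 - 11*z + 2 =9*d^2 + 26*d + 9*z^2 + z*(18*d + 26) - 3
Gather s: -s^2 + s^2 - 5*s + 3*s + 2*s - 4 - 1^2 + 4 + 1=0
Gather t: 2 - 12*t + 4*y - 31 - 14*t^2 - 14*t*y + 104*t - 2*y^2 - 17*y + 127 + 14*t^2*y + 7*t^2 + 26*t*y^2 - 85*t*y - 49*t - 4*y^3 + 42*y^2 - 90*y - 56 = t^2*(14*y - 7) + t*(26*y^2 - 99*y + 43) - 4*y^3 + 40*y^2 - 103*y + 42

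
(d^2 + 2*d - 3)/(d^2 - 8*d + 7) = (d + 3)/(d - 7)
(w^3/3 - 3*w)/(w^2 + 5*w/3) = (w^2 - 9)/(3*w + 5)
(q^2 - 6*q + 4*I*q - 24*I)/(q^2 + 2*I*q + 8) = (q - 6)/(q - 2*I)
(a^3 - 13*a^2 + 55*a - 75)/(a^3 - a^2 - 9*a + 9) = (a^2 - 10*a + 25)/(a^2 + 2*a - 3)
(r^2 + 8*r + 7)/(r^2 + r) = (r + 7)/r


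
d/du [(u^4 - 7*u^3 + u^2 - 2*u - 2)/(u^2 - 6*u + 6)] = (2*u^5 - 25*u^4 + 108*u^3 - 130*u^2 + 16*u - 24)/(u^4 - 12*u^3 + 48*u^2 - 72*u + 36)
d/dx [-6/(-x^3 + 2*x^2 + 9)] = 6*x*(4 - 3*x)/(-x^3 + 2*x^2 + 9)^2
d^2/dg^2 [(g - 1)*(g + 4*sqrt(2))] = 2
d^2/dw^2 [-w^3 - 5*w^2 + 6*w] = -6*w - 10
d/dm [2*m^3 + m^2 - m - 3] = 6*m^2 + 2*m - 1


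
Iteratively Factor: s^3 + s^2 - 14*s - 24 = (s - 4)*(s^2 + 5*s + 6) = (s - 4)*(s + 3)*(s + 2)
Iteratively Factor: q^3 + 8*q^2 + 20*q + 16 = (q + 4)*(q^2 + 4*q + 4) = (q + 2)*(q + 4)*(q + 2)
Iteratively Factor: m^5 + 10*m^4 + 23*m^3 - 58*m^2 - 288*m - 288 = (m + 2)*(m^4 + 8*m^3 + 7*m^2 - 72*m - 144) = (m + 2)*(m + 3)*(m^3 + 5*m^2 - 8*m - 48) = (m + 2)*(m + 3)*(m + 4)*(m^2 + m - 12) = (m - 3)*(m + 2)*(m + 3)*(m + 4)*(m + 4)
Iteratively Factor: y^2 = (y)*(y)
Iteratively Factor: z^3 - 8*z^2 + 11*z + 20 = (z + 1)*(z^2 - 9*z + 20) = (z - 5)*(z + 1)*(z - 4)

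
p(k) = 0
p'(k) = 0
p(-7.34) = 0.00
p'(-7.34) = 0.00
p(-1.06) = 0.00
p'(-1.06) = 0.00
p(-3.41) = 0.00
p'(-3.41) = 0.00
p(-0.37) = 0.00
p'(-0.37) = 0.00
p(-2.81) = 0.00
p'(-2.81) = 0.00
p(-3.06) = 0.00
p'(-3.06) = 0.00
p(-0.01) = 0.00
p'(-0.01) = 0.00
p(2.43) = 0.00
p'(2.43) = 0.00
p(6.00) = 0.00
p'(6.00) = 0.00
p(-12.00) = 0.00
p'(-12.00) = 0.00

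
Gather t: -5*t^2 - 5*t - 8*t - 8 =-5*t^2 - 13*t - 8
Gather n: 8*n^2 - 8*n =8*n^2 - 8*n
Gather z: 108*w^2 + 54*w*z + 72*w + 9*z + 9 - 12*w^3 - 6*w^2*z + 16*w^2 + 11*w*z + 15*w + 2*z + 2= -12*w^3 + 124*w^2 + 87*w + z*(-6*w^2 + 65*w + 11) + 11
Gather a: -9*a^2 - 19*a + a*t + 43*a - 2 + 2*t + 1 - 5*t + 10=-9*a^2 + a*(t + 24) - 3*t + 9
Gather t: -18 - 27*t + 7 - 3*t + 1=-30*t - 10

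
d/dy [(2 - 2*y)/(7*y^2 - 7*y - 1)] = 2*(7*y^2 - 14*y + 8)/(49*y^4 - 98*y^3 + 35*y^2 + 14*y + 1)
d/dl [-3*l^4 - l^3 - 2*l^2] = l*(-12*l^2 - 3*l - 4)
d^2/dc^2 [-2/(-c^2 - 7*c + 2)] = 4*(-c^2 - 7*c + (2*c + 7)^2 + 2)/(c^2 + 7*c - 2)^3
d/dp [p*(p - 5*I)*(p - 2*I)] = 3*p^2 - 14*I*p - 10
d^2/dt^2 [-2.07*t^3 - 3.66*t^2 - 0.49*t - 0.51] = -12.42*t - 7.32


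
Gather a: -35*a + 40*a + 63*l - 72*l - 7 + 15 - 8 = 5*a - 9*l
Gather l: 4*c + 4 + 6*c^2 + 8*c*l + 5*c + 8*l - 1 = 6*c^2 + 9*c + l*(8*c + 8) + 3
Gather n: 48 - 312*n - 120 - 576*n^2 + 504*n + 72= -576*n^2 + 192*n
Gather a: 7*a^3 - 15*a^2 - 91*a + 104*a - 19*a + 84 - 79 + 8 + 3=7*a^3 - 15*a^2 - 6*a + 16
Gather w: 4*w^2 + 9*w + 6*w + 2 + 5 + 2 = 4*w^2 + 15*w + 9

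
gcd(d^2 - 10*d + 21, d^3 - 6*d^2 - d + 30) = d - 3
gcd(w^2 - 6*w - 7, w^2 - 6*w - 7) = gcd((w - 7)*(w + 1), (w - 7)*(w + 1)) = w^2 - 6*w - 7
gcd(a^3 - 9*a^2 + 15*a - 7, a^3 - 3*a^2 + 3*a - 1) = a^2 - 2*a + 1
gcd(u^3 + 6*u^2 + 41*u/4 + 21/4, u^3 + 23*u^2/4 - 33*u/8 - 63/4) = u + 3/2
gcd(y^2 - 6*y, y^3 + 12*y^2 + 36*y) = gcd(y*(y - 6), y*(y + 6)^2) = y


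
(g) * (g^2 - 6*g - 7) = g^3 - 6*g^2 - 7*g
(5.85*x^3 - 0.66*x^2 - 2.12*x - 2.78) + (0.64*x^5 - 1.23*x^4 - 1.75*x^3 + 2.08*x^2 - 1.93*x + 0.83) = 0.64*x^5 - 1.23*x^4 + 4.1*x^3 + 1.42*x^2 - 4.05*x - 1.95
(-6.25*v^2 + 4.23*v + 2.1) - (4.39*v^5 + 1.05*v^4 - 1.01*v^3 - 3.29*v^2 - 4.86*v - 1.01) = -4.39*v^5 - 1.05*v^4 + 1.01*v^3 - 2.96*v^2 + 9.09*v + 3.11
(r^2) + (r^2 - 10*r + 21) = 2*r^2 - 10*r + 21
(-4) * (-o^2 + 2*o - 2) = 4*o^2 - 8*o + 8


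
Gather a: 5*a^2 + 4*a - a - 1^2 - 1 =5*a^2 + 3*a - 2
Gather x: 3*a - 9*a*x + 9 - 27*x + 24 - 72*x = 3*a + x*(-9*a - 99) + 33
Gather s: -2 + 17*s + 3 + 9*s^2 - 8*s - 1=9*s^2 + 9*s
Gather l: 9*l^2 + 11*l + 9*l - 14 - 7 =9*l^2 + 20*l - 21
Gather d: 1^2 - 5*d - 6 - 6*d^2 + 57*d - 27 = -6*d^2 + 52*d - 32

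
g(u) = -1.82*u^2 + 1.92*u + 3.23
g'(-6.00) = 23.76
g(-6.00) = -73.81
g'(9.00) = -30.84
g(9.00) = -126.91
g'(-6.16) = 24.34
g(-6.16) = -77.66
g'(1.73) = -4.38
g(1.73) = 1.10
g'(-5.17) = 20.74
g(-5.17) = -55.34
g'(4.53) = -14.57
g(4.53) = -25.42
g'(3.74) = -11.69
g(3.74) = -15.05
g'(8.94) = -30.62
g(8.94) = -125.07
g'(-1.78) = 8.40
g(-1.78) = -5.95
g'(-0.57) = 3.99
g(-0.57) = 1.54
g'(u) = 1.92 - 3.64*u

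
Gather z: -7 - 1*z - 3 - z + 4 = -2*z - 6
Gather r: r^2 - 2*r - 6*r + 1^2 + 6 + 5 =r^2 - 8*r + 12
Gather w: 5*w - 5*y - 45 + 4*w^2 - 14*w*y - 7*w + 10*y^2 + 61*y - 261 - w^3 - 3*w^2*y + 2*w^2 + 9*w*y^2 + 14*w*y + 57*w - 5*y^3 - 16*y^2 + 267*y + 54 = -w^3 + w^2*(6 - 3*y) + w*(9*y^2 + 55) - 5*y^3 - 6*y^2 + 323*y - 252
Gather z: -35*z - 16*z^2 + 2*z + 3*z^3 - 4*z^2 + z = 3*z^3 - 20*z^2 - 32*z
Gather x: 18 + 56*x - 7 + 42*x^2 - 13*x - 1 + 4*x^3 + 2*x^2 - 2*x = 4*x^3 + 44*x^2 + 41*x + 10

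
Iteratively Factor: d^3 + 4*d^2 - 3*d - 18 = (d - 2)*(d^2 + 6*d + 9) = (d - 2)*(d + 3)*(d + 3)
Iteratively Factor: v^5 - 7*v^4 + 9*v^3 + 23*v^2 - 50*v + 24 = (v - 4)*(v^4 - 3*v^3 - 3*v^2 + 11*v - 6) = (v - 4)*(v - 1)*(v^3 - 2*v^2 - 5*v + 6) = (v - 4)*(v - 3)*(v - 1)*(v^2 + v - 2) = (v - 4)*(v - 3)*(v - 1)*(v + 2)*(v - 1)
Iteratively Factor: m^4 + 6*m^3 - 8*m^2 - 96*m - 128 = (m - 4)*(m^3 + 10*m^2 + 32*m + 32) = (m - 4)*(m + 4)*(m^2 + 6*m + 8) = (m - 4)*(m + 4)^2*(m + 2)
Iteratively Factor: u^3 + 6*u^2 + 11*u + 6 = (u + 1)*(u^2 + 5*u + 6) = (u + 1)*(u + 2)*(u + 3)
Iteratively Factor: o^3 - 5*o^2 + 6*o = (o - 2)*(o^2 - 3*o) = o*(o - 2)*(o - 3)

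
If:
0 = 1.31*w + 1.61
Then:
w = -1.23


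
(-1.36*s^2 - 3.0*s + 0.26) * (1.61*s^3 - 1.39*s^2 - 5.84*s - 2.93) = -2.1896*s^5 - 2.9396*s^4 + 12.531*s^3 + 21.1434*s^2 + 7.2716*s - 0.7618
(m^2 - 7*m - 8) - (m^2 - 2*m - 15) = 7 - 5*m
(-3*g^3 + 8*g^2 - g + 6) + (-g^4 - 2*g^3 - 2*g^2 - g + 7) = -g^4 - 5*g^3 + 6*g^2 - 2*g + 13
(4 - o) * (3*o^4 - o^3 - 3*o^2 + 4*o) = -3*o^5 + 13*o^4 - o^3 - 16*o^2 + 16*o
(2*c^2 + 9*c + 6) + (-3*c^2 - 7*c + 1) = -c^2 + 2*c + 7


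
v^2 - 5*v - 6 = (v - 6)*(v + 1)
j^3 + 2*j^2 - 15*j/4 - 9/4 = (j - 3/2)*(j + 1/2)*(j + 3)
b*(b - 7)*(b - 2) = b^3 - 9*b^2 + 14*b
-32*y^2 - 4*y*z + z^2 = (-8*y + z)*(4*y + z)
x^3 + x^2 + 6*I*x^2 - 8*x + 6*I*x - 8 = (x + 1)*(x + 2*I)*(x + 4*I)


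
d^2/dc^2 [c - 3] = 0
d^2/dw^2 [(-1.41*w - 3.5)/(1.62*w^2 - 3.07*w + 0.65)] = (-(1.41*w + 3.5)*(3.24*w - 3.07)*(6.48*w - 6.14) + (13.7052*w + 2.6826)*(1.62*w^2 - 3.07*w + 0.65))/(1.62*w^2 - 3.07*w + 0.65)^3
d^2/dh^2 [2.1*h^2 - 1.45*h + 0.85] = 4.20000000000000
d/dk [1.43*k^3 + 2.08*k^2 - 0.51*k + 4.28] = 4.29*k^2 + 4.16*k - 0.51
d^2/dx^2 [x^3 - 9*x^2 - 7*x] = 6*x - 18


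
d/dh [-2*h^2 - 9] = -4*h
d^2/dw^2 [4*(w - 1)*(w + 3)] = 8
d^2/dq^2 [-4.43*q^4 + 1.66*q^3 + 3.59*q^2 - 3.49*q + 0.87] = -53.16*q^2 + 9.96*q + 7.18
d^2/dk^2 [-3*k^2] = -6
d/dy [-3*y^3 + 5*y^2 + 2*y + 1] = -9*y^2 + 10*y + 2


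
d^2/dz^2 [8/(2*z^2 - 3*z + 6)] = 16*(-4*z^2 + 6*z + (4*z - 3)^2 - 12)/(2*z^2 - 3*z + 6)^3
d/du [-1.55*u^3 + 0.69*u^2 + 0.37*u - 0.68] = -4.65*u^2 + 1.38*u + 0.37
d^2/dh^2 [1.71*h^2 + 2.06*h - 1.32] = 3.42000000000000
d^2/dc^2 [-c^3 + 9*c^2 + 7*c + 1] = 18 - 6*c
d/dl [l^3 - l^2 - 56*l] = 3*l^2 - 2*l - 56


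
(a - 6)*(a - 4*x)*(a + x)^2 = a^4 - 2*a^3*x - 6*a^3 - 7*a^2*x^2 + 12*a^2*x - 4*a*x^3 + 42*a*x^2 + 24*x^3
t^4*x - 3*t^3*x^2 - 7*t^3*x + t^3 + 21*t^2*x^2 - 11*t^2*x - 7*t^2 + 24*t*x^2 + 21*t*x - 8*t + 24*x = (t - 8)*(t + 1)*(t - 3*x)*(t*x + 1)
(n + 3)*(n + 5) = n^2 + 8*n + 15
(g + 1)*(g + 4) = g^2 + 5*g + 4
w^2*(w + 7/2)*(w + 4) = w^4 + 15*w^3/2 + 14*w^2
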